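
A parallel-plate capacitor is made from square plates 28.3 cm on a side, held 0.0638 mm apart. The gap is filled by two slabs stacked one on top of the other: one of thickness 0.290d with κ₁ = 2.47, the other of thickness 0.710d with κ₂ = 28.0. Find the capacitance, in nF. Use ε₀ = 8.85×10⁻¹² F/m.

A = (28.3 cm)² = 8.01×10⁻² m².
Stacked slabs ⇒ two capacitors in series, each with the full plate area.
C₁ = κ₁ε₀A/d₁ = 2.47 × 8.85×10⁻¹² × 8.01×10⁻² / 1.85×10⁻⁵ = 9.46×10⁻⁸ F.
C₂ = κ₂ε₀A/d₂ = 28.0 × 8.85×10⁻¹² × 8.01×10⁻² / 4.53×10⁻⁵ = 4.38×10⁻⁷ F.
C = (1/C₁ + 1/C₂)⁻¹ = 7.78×10⁻⁸ F.

C ≈ 77.8 nF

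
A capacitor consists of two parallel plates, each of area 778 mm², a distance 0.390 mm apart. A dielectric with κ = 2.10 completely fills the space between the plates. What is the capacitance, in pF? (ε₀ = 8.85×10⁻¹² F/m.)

37.1 pF

A = 778 mm² = 7.78×10⁻⁴ m².
C = κε₀A/d = 2.10 × 8.85×10⁻¹² × 7.78×10⁻⁴ / 3.90×10⁻⁴ = 3.71×10⁻¹¹ F.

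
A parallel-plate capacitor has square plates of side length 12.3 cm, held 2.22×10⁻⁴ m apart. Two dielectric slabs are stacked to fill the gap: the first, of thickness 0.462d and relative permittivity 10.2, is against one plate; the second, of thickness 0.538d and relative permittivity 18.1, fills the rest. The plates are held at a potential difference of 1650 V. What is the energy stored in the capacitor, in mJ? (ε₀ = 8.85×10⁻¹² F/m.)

10.9 mJ

A = (12.3 cm)² = 1.51×10⁻² m².
Stacked slabs ⇒ two capacitors in series, each with the full plate area.
C₁ = κ₁ε₀A/d₁ = 10.2 × 8.85×10⁻¹² × 1.51×10⁻² / 1.03×10⁻⁴ = 1.33×10⁻⁸ F.
C₂ = κ₂ε₀A/d₂ = 18.1 × 8.85×10⁻¹² × 1.51×10⁻² / 1.19×10⁻⁴ = 2.03×10⁻⁸ F.
C = (1/C₁ + 1/C₂)⁻¹ = 8.04×10⁻⁹ F.
U = ½CV² = ½ × 8.04×10⁻⁹ × (1650)² = 1.09×10⁻² J.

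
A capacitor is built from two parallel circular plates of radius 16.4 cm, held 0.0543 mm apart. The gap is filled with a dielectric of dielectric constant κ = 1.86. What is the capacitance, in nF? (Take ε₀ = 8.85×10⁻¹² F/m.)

A = π(16.4 cm)² = 8.45×10⁻² m².
C = κε₀A/d = 1.86 × 8.85×10⁻¹² × 8.45×10⁻² / 5.43×10⁻⁵ = 2.56×10⁻⁸ F.

25.6 nF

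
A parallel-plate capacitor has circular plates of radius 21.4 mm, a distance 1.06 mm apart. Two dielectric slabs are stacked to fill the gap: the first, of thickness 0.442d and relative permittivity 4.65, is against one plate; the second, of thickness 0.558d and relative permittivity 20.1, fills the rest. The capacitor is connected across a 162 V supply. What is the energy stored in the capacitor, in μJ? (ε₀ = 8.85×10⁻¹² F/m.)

1.28 μJ

A = π(21.4 mm)² = 1.44×10⁻³ m².
Stacked slabs ⇒ two capacitors in series, each with the full plate area.
C₁ = κ₁ε₀A/d₁ = 4.65 × 8.85×10⁻¹² × 1.44×10⁻³ / 4.69×10⁻⁴ = 1.26×10⁻¹⁰ F.
C₂ = κ₂ε₀A/d₂ = 20.1 × 8.85×10⁻¹² × 1.44×10⁻³ / 5.91×10⁻⁴ = 4.33×10⁻¹⁰ F.
C = (1/C₁ + 1/C₂)⁻¹ = 9.78×10⁻¹¹ F.
U = ½CV² = ½ × 9.78×10⁻¹¹ × (162)² = 1.28×10⁻⁶ J.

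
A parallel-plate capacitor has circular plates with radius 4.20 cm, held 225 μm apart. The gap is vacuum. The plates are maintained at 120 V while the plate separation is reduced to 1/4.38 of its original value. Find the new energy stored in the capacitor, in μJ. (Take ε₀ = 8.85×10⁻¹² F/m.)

A = π(4.20 cm)² = 5.54×10⁻³ m².
Initially C₁ = ε₀A/d = 8.85×10⁻¹² × 5.54×10⁻³ / 2.25×10⁻⁴ = 2.18×10⁻¹⁰ F.
U₁ = 1.57×10⁻⁶ J.
Battery connected ⇒ V is held fixed. C₂ = 4.38 C₁ and U = ½CV², so U₂/U₁ = C₂/C₁ = 4.38.
U₂ = 4.38 × 1.57×10⁻⁶ = 6.87×10⁻⁶ J.

6.87 μJ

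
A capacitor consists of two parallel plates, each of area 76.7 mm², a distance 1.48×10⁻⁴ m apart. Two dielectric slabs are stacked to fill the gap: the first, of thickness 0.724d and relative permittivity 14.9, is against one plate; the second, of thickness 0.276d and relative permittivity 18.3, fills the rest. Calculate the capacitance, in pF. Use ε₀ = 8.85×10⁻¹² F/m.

A = 76.7 mm² = 7.67×10⁻⁵ m².
Stacked slabs ⇒ two capacitors in series, each with the full plate area.
C₁ = κ₁ε₀A/d₁ = 14.9 × 8.85×10⁻¹² × 7.67×10⁻⁵ / 1.07×10⁻⁴ = 9.44×10⁻¹¹ F.
C₂ = κ₂ε₀A/d₂ = 18.3 × 8.85×10⁻¹² × 7.67×10⁻⁵ / 4.08×10⁻⁵ = 3.04×10⁻¹⁰ F.
C = (1/C₁ + 1/C₂)⁻¹ = 7.20×10⁻¹¹ F.

C ≈ 72.0 pF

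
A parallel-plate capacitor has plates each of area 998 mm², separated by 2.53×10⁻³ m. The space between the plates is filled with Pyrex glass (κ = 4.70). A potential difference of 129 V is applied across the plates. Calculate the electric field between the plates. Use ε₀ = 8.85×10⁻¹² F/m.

51.0 kV/m

E = V/d = 129 / 2.53×10⁻³ = 5.10×10⁴ V/m.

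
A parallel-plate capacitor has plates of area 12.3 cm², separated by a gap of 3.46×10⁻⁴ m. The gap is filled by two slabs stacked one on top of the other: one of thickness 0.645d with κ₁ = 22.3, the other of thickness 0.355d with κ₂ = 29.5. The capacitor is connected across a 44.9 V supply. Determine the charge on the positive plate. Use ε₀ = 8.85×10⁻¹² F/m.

Q ≈ 34.5 nC

A = 12.3 cm² = 1.23×10⁻³ m².
Stacked slabs ⇒ two capacitors in series, each with the full plate area.
C₁ = κ₁ε₀A/d₁ = 22.3 × 8.85×10⁻¹² × 1.23×10⁻³ / 2.23×10⁻⁴ = 1.09×10⁻⁹ F.
C₂ = κ₂ε₀A/d₂ = 29.5 × 8.85×10⁻¹² × 1.23×10⁻³ / 1.23×10⁻⁴ = 2.61×10⁻⁹ F.
C = (1/C₁ + 1/C₂)⁻¹ = 7.68×10⁻¹⁰ F.
Q = CV = 7.68×10⁻¹⁰ × 44.9 = 3.45×10⁻⁸ C.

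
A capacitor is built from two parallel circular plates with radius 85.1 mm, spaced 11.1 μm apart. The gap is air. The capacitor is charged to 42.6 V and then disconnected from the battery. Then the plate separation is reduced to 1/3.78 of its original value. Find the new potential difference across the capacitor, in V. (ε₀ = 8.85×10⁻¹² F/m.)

V ≈ 11.3 V

A = π(85.1 mm)² = 2.28×10⁻² m².
Initially C₁ = ε₀A/d = 8.85×10⁻¹² × 2.28×10⁻² / 1.11×10⁻⁵ = 1.81×10⁻⁸ F.
V₁ = 42.6 V.
Isolated ⇒ Q is held fixed. C₂ = 3.78 C₁ and V = Q/C, so V₂/V₁ = C₁/C₂ = 0.265.
V₂ = 0.265 × 42.6 = 11.3 V.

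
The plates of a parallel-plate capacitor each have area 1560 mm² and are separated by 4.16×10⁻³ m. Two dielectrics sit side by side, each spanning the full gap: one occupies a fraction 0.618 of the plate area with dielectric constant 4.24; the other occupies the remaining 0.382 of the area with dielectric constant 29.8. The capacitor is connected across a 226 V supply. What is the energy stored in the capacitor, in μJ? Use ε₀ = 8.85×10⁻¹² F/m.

1.19 μJ

A = 1560 mm² = 1.56×10⁻³ m².
Side-by-side slabs ⇒ two capacitors in parallel, each spanning the full gap.
C₁ = κ₁ε₀A₁/d = 4.24 × 8.85×10⁻¹² × 9.64×10⁻⁴ / 4.16×10⁻³ = 8.70×10⁻¹² F.
C₂ = κ₂ε₀A₂/d = 29.8 × 8.85×10⁻¹² × 5.96×10⁻⁴ / 4.16×10⁻³ = 3.78×10⁻¹¹ F.
C = C₁ + C₂ = 4.65×10⁻¹¹ F.
U = ½CV² = ½ × 4.65×10⁻¹¹ × (226)² = 1.19×10⁻⁶ J.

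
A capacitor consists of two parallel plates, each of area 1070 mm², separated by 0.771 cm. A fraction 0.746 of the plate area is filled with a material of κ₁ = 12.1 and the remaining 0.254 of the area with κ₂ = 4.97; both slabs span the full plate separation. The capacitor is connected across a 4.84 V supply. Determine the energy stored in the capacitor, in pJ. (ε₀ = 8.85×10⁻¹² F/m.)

A = 1070 mm² = 1.07×10⁻³ m².
Side-by-side slabs ⇒ two capacitors in parallel, each spanning the full gap.
C₁ = κ₁ε₀A₁/d = 12.1 × 8.85×10⁻¹² × 7.98×10⁻⁴ / 7.71×10⁻³ = 1.11×10⁻¹¹ F.
C₂ = κ₂ε₀A₂/d = 4.97 × 8.85×10⁻¹² × 2.72×10⁻⁴ / 7.71×10⁻³ = 1.55×10⁻¹² F.
C = C₁ + C₂ = 1.26×10⁻¹¹ F.
U = ½CV² = ½ × 1.26×10⁻¹¹ × (4.84)² = 1.48×10⁻¹⁰ J.

148 pJ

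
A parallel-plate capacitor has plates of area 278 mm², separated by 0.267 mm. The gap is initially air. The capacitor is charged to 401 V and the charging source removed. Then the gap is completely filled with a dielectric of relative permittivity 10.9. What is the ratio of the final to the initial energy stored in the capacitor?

0.0917

Isolated ⇒ Q is held fixed.
C₂ = 10.9 C₁ and U = Q²/(2C), so U₂/U₁ = C₁/C₂ = 0.0917.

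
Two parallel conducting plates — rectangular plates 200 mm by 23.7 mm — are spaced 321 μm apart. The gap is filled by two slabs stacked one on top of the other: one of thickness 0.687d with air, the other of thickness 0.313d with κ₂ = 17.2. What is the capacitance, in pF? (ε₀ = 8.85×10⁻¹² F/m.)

185 pF

A = 200 × 23.7 mm² = 4.74×10⁻³ m².
Stacked slabs ⇒ two capacitors in series, each with the full plate area.
C₁ = κ₁ε₀A/d₁ = 1.00 × 8.85×10⁻¹² × 4.74×10⁻³ / 2.21×10⁻⁴ = 1.90×10⁻¹⁰ F.
C₂ = κ₂ε₀A/d₂ = 17.2 × 8.85×10⁻¹² × 4.74×10⁻³ / 1.00×10⁻⁴ = 7.18×10⁻⁹ F.
C = (1/C₁ + 1/C₂)⁻¹ = 1.85×10⁻¹⁰ F.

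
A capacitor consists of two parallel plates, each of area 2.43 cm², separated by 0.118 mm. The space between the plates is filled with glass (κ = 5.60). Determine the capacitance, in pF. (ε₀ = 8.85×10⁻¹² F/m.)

A = 2.43 cm² = 2.43×10⁻⁴ m².
C = κε₀A/d = 5.60 × 8.85×10⁻¹² × 2.43×10⁻⁴ / 1.18×10⁻⁴ = 1.02×10⁻¹⁰ F.

C ≈ 102 pF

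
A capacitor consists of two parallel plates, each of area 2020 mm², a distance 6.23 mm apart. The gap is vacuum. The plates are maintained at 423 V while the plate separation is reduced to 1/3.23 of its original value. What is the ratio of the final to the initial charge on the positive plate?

Battery connected ⇒ V is held fixed.
C₂ = 3.23 C₁ and Q = CV, so Q₂/Q₁ = C₂/C₁ = 3.23.

3.23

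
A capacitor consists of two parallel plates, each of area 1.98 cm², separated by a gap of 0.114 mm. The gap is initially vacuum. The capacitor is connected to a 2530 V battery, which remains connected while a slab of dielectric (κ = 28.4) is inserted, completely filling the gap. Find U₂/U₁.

28.4

Battery connected ⇒ V is held fixed.
C₂ = 28.4 C₁ and U = ½CV², so U₂/U₁ = C₂/C₁ = 28.4.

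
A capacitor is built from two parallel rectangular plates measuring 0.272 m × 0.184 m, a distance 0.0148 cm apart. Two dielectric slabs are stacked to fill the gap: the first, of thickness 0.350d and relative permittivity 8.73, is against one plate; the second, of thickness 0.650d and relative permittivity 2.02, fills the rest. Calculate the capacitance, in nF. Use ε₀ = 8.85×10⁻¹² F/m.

C ≈ 8.27 nF

A = 0.272 × 0.184 m² = 5.00×10⁻² m².
Stacked slabs ⇒ two capacitors in series, each with the full plate area.
C₁ = κ₁ε₀A/d₁ = 8.73 × 8.85×10⁻¹² × 5.00×10⁻² / 5.18×10⁻⁵ = 7.46×10⁻⁸ F.
C₂ = κ₂ε₀A/d₂ = 2.02 × 8.85×10⁻¹² × 5.00×10⁻² / 9.62×10⁻⁵ = 9.30×10⁻⁹ F.
C = (1/C₁ + 1/C₂)⁻¹ = 8.27×10⁻⁹ F.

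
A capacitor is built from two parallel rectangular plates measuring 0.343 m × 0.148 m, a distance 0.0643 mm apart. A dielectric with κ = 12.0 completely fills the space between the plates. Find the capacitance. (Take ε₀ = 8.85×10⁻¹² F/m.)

A = 0.343 × 0.148 m² = 5.08×10⁻² m².
C = κε₀A/d = 12.0 × 8.85×10⁻¹² × 5.08×10⁻² / 6.43×10⁻⁵ = 8.38×10⁻⁸ F.

83.8 nF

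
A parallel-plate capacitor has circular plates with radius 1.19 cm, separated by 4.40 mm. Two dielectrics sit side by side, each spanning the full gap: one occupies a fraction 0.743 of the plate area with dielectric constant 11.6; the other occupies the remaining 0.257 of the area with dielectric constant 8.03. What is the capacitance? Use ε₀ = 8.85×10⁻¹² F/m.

A = π(1.19 cm)² = 4.45×10⁻⁴ m².
Side-by-side slabs ⇒ two capacitors in parallel, each spanning the full gap.
C₁ = κ₁ε₀A₁/d = 11.6 × 8.85×10⁻¹² × 3.31×10⁻⁴ / 4.40×10⁻³ = 7.71×10⁻¹² F.
C₂ = κ₂ε₀A₂/d = 8.03 × 8.85×10⁻¹² × 1.14×10⁻⁴ / 4.40×10⁻³ = 1.85×10⁻¹² F.
C = C₁ + C₂ = 9.56×10⁻¹² F.

C ≈ 9.56 pF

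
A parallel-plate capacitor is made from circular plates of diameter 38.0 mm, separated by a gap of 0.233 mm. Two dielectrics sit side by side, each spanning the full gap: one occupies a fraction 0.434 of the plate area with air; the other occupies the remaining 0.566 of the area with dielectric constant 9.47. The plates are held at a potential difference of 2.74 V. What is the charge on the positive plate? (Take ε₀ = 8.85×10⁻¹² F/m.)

A = π(38.0/2 mm)² = 1.13×10⁻³ m².
Side-by-side slabs ⇒ two capacitors in parallel, each spanning the full gap.
C₁ = κ₁ε₀A₁/d = 1.00 × 8.85×10⁻¹² × 4.92×10⁻⁴ / 2.33×10⁻⁴ = 1.87×10⁻¹¹ F.
C₂ = κ₂ε₀A₂/d = 9.47 × 8.85×10⁻¹² × 6.42×10⁻⁴ / 2.33×10⁻⁴ = 2.31×10⁻¹⁰ F.
C = C₁ + C₂ = 2.50×10⁻¹⁰ F.
Q = CV = 2.50×10⁻¹⁰ × 2.74 = 6.84×10⁻¹⁰ C.

Q ≈ 0.684 nC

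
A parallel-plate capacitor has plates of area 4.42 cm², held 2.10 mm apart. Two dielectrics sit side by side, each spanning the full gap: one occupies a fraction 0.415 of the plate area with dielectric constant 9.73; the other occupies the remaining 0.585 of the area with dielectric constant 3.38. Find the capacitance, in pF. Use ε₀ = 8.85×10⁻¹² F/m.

11.2 pF

A = 4.42 cm² = 4.42×10⁻⁴ m².
Side-by-side slabs ⇒ two capacitors in parallel, each spanning the full gap.
C₁ = κ₁ε₀A₁/d = 9.73 × 8.85×10⁻¹² × 1.83×10⁻⁴ / 2.10×10⁻³ = 7.52×10⁻¹² F.
C₂ = κ₂ε₀A₂/d = 3.38 × 8.85×10⁻¹² × 2.59×10⁻⁴ / 2.10×10⁻³ = 3.68×10⁻¹² F.
C = C₁ + C₂ = 1.12×10⁻¹¹ F.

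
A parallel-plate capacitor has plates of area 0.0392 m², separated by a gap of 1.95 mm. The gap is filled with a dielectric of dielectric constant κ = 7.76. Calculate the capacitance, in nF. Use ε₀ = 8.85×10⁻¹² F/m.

C = κε₀A/d = 7.76 × 8.85×10⁻¹² × 3.92×10⁻² / 1.95×10⁻³ = 1.38×10⁻⁹ F.

1.38 nF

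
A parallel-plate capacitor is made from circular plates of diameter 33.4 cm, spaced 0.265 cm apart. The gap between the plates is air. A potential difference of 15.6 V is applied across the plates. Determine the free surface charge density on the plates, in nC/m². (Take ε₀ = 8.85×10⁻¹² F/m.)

σ ≈ 52.1 nC/m²

A = π(33.4/2 cm)² = 8.76×10⁻² m².
C = ε₀A/d = 8.85×10⁻¹² × 8.76×10⁻² / 2.65×10⁻³ = 2.93×10⁻¹⁰ F.
σ = Q/A = CV/A = 2.93×10⁻¹⁰ × 15.6 / 8.76×10⁻² = 5.21×10⁻⁸ C/m².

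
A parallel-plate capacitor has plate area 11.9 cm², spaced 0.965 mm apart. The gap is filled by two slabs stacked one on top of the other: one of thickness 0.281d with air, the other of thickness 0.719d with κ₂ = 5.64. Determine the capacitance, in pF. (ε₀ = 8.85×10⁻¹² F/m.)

26.7 pF

A = 11.9 cm² = 1.19×10⁻³ m².
Stacked slabs ⇒ two capacitors in series, each with the full plate area.
C₁ = κ₁ε₀A/d₁ = 1.00 × 8.85×10⁻¹² × 1.19×10⁻³ / 2.71×10⁻⁴ = 3.88×10⁻¹¹ F.
C₂ = κ₂ε₀A/d₂ = 5.64 × 8.85×10⁻¹² × 1.19×10⁻³ / 6.94×10⁻⁴ = 8.56×10⁻¹¹ F.
C = (1/C₁ + 1/C₂)⁻¹ = 2.67×10⁻¹¹ F.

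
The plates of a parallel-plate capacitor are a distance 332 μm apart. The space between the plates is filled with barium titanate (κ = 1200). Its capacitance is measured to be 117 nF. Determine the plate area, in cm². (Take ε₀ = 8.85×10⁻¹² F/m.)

A = Cd/(κε₀) = 1.17×10⁻⁷ × 3.32×10⁻⁴ / (1200 × 8.85×10⁻¹²) = 3.66×10⁻³ m².

36.6 cm²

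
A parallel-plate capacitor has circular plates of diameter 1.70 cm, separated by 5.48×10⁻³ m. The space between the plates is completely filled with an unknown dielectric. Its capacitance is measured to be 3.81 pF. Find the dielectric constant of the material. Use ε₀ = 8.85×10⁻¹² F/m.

10.4

A = π(1.70/2 cm)² = 2.27×10⁻⁴ m².
κ = Cd/(ε₀A) = 3.81×10⁻¹² × 5.48×10⁻³ / (8.85×10⁻¹² × 2.27×10⁻⁴) = 10.4.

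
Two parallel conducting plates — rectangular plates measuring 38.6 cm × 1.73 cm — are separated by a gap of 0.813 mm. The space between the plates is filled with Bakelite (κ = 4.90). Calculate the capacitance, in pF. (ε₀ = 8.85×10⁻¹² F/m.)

C ≈ 356 pF

A = 38.6 × 1.73 cm² = 6.68×10⁻³ m².
C = κε₀A/d = 4.90 × 8.85×10⁻¹² × 6.68×10⁻³ / 8.13×10⁻⁴ = 3.56×10⁻¹⁰ F.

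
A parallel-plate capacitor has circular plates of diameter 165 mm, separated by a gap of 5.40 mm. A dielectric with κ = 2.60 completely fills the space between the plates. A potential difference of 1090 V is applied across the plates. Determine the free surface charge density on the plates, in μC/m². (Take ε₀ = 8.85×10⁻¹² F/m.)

A = π(165/2 mm)² = 2.14×10⁻² m².
C = κε₀A/d = 2.60 × 8.85×10⁻¹² × 2.14×10⁻² / 5.40×10⁻³ = 9.11×10⁻¹¹ F.
σ = Q/A = CV/A = 9.11×10⁻¹¹ × 1090 / 2.14×10⁻² = 4.64×10⁻⁶ C/m².

4.64 μC/m²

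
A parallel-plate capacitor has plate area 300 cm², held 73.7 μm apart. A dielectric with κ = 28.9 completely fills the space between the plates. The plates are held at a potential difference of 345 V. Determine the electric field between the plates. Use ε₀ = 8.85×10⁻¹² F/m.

E ≈ 4.68 MV/m

E = V/d = 345 / 7.37×10⁻⁵ = 4.68×10⁶ V/m.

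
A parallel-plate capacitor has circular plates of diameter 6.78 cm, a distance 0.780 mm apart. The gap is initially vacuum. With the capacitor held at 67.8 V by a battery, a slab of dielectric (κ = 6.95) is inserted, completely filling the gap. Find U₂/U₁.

Battery connected ⇒ V is held fixed.
C₂ = 6.95 C₁ and U = ½CV², so U₂/U₁ = C₂/C₁ = 6.95.

U₂/U₁ ≈ 6.95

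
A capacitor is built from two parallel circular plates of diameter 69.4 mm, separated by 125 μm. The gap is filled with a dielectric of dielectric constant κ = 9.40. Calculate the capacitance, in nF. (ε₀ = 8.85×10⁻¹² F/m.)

A = π(69.4/2 mm)² = 3.78×10⁻³ m².
C = κε₀A/d = 9.40 × 8.85×10⁻¹² × 3.78×10⁻³ / 1.25×10⁻⁴ = 2.52×10⁻⁹ F.

C ≈ 2.52 nF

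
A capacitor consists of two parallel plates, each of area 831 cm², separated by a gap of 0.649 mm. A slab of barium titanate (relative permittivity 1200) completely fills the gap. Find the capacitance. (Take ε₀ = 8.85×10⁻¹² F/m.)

A = 831 cm² = 8.31×10⁻² m².
C = κε₀A/d = 1200 × 8.85×10⁻¹² × 8.31×10⁻² / 6.49×10⁻⁴ = 1.36×10⁻⁶ F.

C ≈ 1.36 μF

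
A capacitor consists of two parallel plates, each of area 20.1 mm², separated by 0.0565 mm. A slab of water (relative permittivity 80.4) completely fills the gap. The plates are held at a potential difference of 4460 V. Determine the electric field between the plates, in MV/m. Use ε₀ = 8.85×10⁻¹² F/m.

78.9 MV/m

E = V/d = 4460 / 5.65×10⁻⁵ = 7.89×10⁷ V/m.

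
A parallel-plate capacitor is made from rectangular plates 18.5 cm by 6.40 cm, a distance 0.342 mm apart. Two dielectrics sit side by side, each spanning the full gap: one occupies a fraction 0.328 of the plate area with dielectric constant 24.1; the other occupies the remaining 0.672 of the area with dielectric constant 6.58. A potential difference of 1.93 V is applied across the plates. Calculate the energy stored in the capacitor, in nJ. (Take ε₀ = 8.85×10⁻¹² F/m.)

A = 18.5 × 6.40 cm² = 1.18×10⁻² m².
Side-by-side slabs ⇒ two capacitors in parallel, each spanning the full gap.
C₁ = κ₁ε₀A₁/d = 24.1 × 8.85×10⁻¹² × 3.88×10⁻³ / 3.42×10⁻⁴ = 2.42×10⁻⁹ F.
C₂ = κ₂ε₀A₂/d = 6.58 × 8.85×10⁻¹² × 7.96×10⁻³ / 3.42×10⁻⁴ = 1.35×10⁻⁹ F.
C = C₁ + C₂ = 3.78×10⁻⁹ F.
U = ½CV² = ½ × 3.78×10⁻⁹ × (1.93)² = 7.03×10⁻⁹ J.

U ≈ 7.03 nJ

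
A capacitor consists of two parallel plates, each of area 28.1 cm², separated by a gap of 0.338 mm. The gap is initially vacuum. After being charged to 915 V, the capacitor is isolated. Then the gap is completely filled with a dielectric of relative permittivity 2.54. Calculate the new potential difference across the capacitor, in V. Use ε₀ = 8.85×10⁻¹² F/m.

A = 28.1 cm² = 2.81×10⁻³ m².
Initially C₁ = ε₀A/d = 8.85×10⁻¹² × 2.81×10⁻³ / 3.38×10⁻⁴ = 7.36×10⁻¹¹ F.
V₁ = 9.15×10² V.
Isolated ⇒ Q is held fixed. C₂ = 2.54 C₁ and V = Q/C, so V₂/V₁ = C₁/C₂ = 0.394.
V₂ = 0.394 × 9.15×10² = 3.60×10² V.

V ≈ 360 V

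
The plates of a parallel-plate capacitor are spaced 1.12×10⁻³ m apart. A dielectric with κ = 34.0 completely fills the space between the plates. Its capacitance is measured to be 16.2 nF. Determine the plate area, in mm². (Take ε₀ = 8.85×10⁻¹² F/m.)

A = Cd/(κε₀) = 1.62×10⁻⁸ × 1.12×10⁻³ / (34.0 × 8.85×10⁻¹²) = 6.03×10⁻² m².

A ≈ 6.03×10⁴ mm²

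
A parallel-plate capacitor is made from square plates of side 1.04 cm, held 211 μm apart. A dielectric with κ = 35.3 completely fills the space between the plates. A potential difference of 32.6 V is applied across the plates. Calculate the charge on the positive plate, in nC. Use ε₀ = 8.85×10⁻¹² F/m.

Q ≈ 5.22 nC

A = (1.04 cm)² = 1.08×10⁻⁴ m².
C = κε₀A/d = 35.3 × 8.85×10⁻¹² × 1.08×10⁻⁴ / 2.11×10⁻⁴ = 1.60×10⁻¹⁰ F.
Q = CV = 1.60×10⁻¹⁰ × 32.6 = 5.22×10⁻⁹ C.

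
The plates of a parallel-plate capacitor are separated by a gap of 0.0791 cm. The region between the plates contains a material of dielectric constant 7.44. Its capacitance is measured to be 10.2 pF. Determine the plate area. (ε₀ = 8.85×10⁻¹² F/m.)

A ≈ 1.23 cm²

A = Cd/(κε₀) = 1.02×10⁻¹¹ × 7.91×10⁻⁴ / (7.44 × 8.85×10⁻¹²) = 1.23×10⁻⁴ m².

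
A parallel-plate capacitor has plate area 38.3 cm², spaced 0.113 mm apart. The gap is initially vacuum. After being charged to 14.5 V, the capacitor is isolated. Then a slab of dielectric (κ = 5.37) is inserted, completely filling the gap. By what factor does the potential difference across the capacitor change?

V₂/V₁ ≈ 0.186

Isolated ⇒ Q is held fixed.
C₂ = 5.37 C₁ and V = Q/C, so V₂/V₁ = C₁/C₂ = 0.186.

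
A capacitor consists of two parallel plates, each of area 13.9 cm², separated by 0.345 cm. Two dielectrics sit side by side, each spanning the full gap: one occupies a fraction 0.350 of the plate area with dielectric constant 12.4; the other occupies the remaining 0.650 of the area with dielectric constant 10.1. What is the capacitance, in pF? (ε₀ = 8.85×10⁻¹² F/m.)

A = 13.9 cm² = 1.39×10⁻³ m².
Side-by-side slabs ⇒ two capacitors in parallel, each spanning the full gap.
C₁ = κ₁ε₀A₁/d = 12.4 × 8.85×10⁻¹² × 4.87×10⁻⁴ / 3.45×10⁻³ = 1.55×10⁻¹¹ F.
C₂ = κ₂ε₀A₂/d = 10.1 × 8.85×10⁻¹² × 9.04×10⁻⁴ / 3.45×10⁻³ = 2.34×10⁻¹¹ F.
C = C₁ + C₂ = 3.89×10⁻¹¹ F.

C ≈ 38.9 pF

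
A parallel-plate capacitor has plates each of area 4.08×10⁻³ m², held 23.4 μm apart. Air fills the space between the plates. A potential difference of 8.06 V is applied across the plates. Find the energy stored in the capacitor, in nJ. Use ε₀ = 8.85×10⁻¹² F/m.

U ≈ 50.1 nJ

C = ε₀A/d = 8.85×10⁻¹² × 4.08×10⁻³ / 2.34×10⁻⁵ = 1.54×10⁻⁹ F.
U = ½CV² = ½ × 1.54×10⁻⁹ × (8.06)² = 5.01×10⁻⁸ J.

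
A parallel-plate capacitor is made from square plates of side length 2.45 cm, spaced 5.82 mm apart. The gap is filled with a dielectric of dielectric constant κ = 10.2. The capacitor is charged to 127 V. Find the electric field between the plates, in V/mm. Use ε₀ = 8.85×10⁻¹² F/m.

E ≈ 21.8 V/mm

E = V/d = 127 / 5.82×10⁻³ = 2.18×10⁴ V/m.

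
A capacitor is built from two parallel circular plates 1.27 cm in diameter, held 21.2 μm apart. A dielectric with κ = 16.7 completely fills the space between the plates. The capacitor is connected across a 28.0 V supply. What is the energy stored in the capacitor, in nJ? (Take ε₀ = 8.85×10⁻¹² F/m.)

A = π(1.27/2 cm)² = 1.27×10⁻⁴ m².
C = κε₀A/d = 16.7 × 8.85×10⁻¹² × 1.27×10⁻⁴ / 2.12×10⁻⁵ = 8.83×10⁻¹⁰ F.
U = ½CV² = ½ × 8.83×10⁻¹⁰ × (28.0)² = 3.46×10⁻⁷ J.

U ≈ 346 nJ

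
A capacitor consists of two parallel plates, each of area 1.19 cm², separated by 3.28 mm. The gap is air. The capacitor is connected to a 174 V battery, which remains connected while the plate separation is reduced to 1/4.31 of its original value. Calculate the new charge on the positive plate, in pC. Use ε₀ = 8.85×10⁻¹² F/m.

Q ≈ 241 pC

A = 1.19 cm² = 1.19×10⁻⁴ m².
Initially C₁ = ε₀A/d = 8.85×10⁻¹² × 1.19×10⁻⁴ / 3.28×10⁻³ = 3.21×10⁻¹³ F.
Q₁ = 5.59×10⁻¹¹ C.
Battery connected ⇒ V is held fixed. C₂ = 4.31 C₁ and Q = CV, so Q₂/Q₁ = C₂/C₁ = 4.31.
Q₂ = 4.31 × 5.59×10⁻¹¹ = 2.41×10⁻¹⁰ C.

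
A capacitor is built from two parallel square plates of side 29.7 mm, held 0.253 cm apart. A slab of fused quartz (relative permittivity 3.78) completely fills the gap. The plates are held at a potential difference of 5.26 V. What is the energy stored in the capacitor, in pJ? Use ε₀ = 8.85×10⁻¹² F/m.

U ≈ 161 pJ

A = (29.7 mm)² = 8.82×10⁻⁴ m².
C = κε₀A/d = 3.78 × 8.85×10⁻¹² × 8.82×10⁻⁴ / 2.53×10⁻³ = 1.17×10⁻¹¹ F.
U = ½CV² = ½ × 1.17×10⁻¹¹ × (5.26)² = 1.61×10⁻¹⁰ J.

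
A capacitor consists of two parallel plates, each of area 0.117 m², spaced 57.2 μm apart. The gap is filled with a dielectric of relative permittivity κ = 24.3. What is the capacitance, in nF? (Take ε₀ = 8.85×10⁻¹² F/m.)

440 nF

C = κε₀A/d = 24.3 × 8.85×10⁻¹² × 0.117 / 5.72×10⁻⁵ = 4.40×10⁻⁷ F.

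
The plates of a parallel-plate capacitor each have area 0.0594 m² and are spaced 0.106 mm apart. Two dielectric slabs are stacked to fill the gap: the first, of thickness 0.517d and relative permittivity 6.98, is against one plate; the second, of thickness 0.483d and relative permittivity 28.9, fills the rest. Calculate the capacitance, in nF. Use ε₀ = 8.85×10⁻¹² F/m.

C ≈ 54.6 nF

Stacked slabs ⇒ two capacitors in series, each with the full plate area.
C₁ = κ₁ε₀A/d₁ = 6.98 × 8.85×10⁻¹² × 5.94×10⁻² / 5.48×10⁻⁵ = 6.70×10⁻⁸ F.
C₂ = κ₂ε₀A/d₂ = 28.9 × 8.85×10⁻¹² × 5.94×10⁻² / 5.12×10⁻⁵ = 2.97×10⁻⁷ F.
C = (1/C₁ + 1/C₂)⁻¹ = 5.46×10⁻⁸ F.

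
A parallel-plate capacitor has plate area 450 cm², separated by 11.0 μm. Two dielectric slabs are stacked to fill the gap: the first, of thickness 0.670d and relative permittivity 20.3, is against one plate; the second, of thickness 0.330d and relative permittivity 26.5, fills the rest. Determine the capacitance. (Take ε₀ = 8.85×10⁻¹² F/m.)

0.796 μF

A = 450 cm² = 4.50×10⁻² m².
Stacked slabs ⇒ two capacitors in series, each with the full plate area.
C₁ = κ₁ε₀A/d₁ = 20.3 × 8.85×10⁻¹² × 4.50×10⁻² / 7.37×10⁻⁶ = 1.10×10⁻⁶ F.
C₂ = κ₂ε₀A/d₂ = 26.5 × 8.85×10⁻¹² × 4.50×10⁻² / 3.63×10⁻⁶ = 2.91×10⁻⁶ F.
C = (1/C₁ + 1/C₂)⁻¹ = 7.96×10⁻⁷ F.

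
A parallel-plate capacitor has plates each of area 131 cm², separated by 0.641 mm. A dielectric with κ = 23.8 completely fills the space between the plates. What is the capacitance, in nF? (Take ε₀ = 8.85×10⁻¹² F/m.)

A = 131 cm² = 1.31×10⁻² m².
C = κε₀A/d = 23.8 × 8.85×10⁻¹² × 1.31×10⁻² / 6.41×10⁻⁴ = 4.30×10⁻⁹ F.

C ≈ 4.30 nF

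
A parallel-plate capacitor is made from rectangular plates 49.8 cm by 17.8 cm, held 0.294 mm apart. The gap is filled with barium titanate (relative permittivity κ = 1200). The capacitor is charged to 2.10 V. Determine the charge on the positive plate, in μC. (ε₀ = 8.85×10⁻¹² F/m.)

Q ≈ 6.72 μC

A = 49.8 × 17.8 cm² = 8.86×10⁻² m².
C = κε₀A/d = 1200 × 8.85×10⁻¹² × 8.86×10⁻² / 2.94×10⁻⁴ = 3.20×10⁻⁶ F.
Q = CV = 3.20×10⁻⁶ × 2.10 = 6.72×10⁻⁶ C.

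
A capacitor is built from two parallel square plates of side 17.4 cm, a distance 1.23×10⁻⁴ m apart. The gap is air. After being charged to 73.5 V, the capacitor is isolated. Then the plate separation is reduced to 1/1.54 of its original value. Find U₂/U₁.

Isolated ⇒ Q is held fixed.
C₂ = 1.54 C₁ and U = Q²/(2C), so U₂/U₁ = C₁/C₂ = 0.649.

0.649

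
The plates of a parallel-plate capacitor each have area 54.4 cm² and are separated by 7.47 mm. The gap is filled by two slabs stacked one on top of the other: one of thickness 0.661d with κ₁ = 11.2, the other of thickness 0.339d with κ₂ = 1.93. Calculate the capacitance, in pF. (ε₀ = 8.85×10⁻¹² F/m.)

C ≈ 27.5 pF

A = 54.4 cm² = 5.44×10⁻³ m².
Stacked slabs ⇒ two capacitors in series, each with the full plate area.
C₁ = κ₁ε₀A/d₁ = 11.2 × 8.85×10⁻¹² × 5.44×10⁻³ / 4.94×10⁻³ = 1.09×10⁻¹⁰ F.
C₂ = κ₂ε₀A/d₂ = 1.93 × 8.85×10⁻¹² × 5.44×10⁻³ / 2.53×10⁻³ = 3.67×10⁻¹¹ F.
C = (1/C₁ + 1/C₂)⁻¹ = 2.75×10⁻¹¹ F.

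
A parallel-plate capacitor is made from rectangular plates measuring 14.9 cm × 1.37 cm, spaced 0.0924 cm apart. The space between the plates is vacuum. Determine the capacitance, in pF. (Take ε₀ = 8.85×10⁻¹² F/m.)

C ≈ 19.6 pF

A = 14.9 × 1.37 cm² = 2.04×10⁻³ m².
C = ε₀A/d = 8.85×10⁻¹² × 2.04×10⁻³ / 9.24×10⁻⁴ = 1.96×10⁻¹¹ F.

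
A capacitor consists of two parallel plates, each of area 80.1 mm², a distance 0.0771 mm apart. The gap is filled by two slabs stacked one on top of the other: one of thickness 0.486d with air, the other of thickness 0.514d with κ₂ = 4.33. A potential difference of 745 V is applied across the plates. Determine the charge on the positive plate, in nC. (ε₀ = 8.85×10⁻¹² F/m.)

A = 80.1 mm² = 8.01×10⁻⁵ m².
Stacked slabs ⇒ two capacitors in series, each with the full plate area.
C₁ = κ₁ε₀A/d₁ = 1.00 × 8.85×10⁻¹² × 8.01×10⁻⁵ / 3.75×10⁻⁵ = 1.89×10⁻¹¹ F.
C₂ = κ₂ε₀A/d₂ = 4.33 × 8.85×10⁻¹² × 8.01×10⁻⁵ / 3.96×10⁻⁵ = 7.75×10⁻¹¹ F.
C = (1/C₁ + 1/C₂)⁻¹ = 1.52×10⁻¹¹ F.
Q = CV = 1.52×10⁻¹¹ × 745 = 1.13×10⁻⁸ C.

11.3 nC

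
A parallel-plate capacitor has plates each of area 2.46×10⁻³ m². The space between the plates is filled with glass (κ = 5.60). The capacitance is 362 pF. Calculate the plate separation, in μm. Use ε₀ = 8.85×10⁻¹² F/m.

d = κε₀A/C = 5.60 × 8.85×10⁻¹² × 2.46×10⁻³ / 3.62×10⁻¹⁰ = 3.37×10⁻⁴ m.

d ≈ 337 μm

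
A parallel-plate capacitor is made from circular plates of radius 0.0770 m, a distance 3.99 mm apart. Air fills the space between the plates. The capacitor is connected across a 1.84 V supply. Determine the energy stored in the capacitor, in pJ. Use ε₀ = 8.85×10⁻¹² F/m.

U ≈ 69.9 pJ

A = π(0.0770 m)² = 1.86×10⁻² m².
C = ε₀A/d = 8.85×10⁻¹² × 1.86×10⁻² / 3.99×10⁻³ = 4.13×10⁻¹¹ F.
U = ½CV² = ½ × 4.13×10⁻¹¹ × (1.84)² = 6.99×10⁻¹¹ J.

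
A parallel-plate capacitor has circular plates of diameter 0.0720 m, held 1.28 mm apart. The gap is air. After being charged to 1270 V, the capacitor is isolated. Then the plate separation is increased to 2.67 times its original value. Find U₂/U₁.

U₂/U₁ ≈ 2.67

Isolated ⇒ Q is held fixed.
C₂ = 0.375 C₁ and U = Q²/(2C), so U₂/U₁ = C₁/C₂ = 2.67.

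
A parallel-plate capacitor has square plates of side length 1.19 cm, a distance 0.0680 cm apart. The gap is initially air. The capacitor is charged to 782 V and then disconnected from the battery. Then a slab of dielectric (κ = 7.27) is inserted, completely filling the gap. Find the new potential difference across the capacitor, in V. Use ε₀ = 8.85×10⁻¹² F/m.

A = (1.19 cm)² = 1.42×10⁻⁴ m².
Initially C₁ = ε₀A/d = 8.85×10⁻¹² × 1.42×10⁻⁴ / 6.80×10⁻⁴ = 1.84×10⁻¹² F.
V₁ = 7.82×10² V.
Isolated ⇒ Q is held fixed. C₂ = 7.27 C₁ and V = Q/C, so V₂/V₁ = C₁/C₂ = 0.138.
V₂ = 0.138 × 7.82×10² = 1.08×10² V.

V ≈ 108 V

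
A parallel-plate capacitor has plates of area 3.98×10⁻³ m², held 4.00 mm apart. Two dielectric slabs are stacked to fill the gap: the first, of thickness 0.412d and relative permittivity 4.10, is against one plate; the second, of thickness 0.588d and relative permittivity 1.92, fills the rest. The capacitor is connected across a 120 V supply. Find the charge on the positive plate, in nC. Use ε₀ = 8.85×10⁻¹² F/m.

Stacked slabs ⇒ two capacitors in series, each with the full plate area.
C₁ = κ₁ε₀A/d₁ = 4.10 × 8.85×10⁻¹² × 3.98×10⁻³ / 1.65×10⁻³ = 8.76×10⁻¹¹ F.
C₂ = κ₂ε₀A/d₂ = 1.92 × 8.85×10⁻¹² × 3.98×10⁻³ / 2.35×10⁻³ = 2.88×10⁻¹¹ F.
C = (1/C₁ + 1/C₂)⁻¹ = 2.16×10⁻¹¹ F.
Q = CV = 2.16×10⁻¹¹ × 120 = 2.60×10⁻⁹ C.

2.60 nC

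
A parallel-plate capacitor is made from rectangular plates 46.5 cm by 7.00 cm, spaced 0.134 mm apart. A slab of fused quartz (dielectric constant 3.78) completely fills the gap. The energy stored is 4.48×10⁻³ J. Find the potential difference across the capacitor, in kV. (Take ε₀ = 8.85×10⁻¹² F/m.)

A = 46.5 × 7.00 cm² = 3.26×10⁻² m².
C = κε₀A/d = 3.78 × 8.85×10⁻¹² × 3.26×10⁻² / 1.34×10⁻⁴ = 8.13×10⁻⁹ F.
V = √(2U/C) = √(2 × 4.48×10⁻³ / 8.13×10⁻⁹) = 1.05×10³ V.

V ≈ 1.05 kV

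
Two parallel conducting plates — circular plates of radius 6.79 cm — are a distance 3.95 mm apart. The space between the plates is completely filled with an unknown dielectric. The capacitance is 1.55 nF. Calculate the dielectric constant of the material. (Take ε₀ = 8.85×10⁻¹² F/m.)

A = π(6.79 cm)² = 1.45×10⁻² m².
κ = Cd/(ε₀A) = 1.55×10⁻⁹ × 3.95×10⁻³ / (8.85×10⁻¹² × 1.45×10⁻²) = 47.8.

47.8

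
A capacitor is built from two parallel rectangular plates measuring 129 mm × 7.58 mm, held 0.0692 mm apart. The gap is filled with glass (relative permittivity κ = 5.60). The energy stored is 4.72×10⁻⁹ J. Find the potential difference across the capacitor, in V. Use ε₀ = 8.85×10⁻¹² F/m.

3.67 V

A = 129 × 7.58 mm² = 9.78×10⁻⁴ m².
C = κε₀A/d = 5.60 × 8.85×10⁻¹² × 9.78×10⁻⁴ / 6.92×10⁻⁵ = 7.00×10⁻¹⁰ F.
V = √(2U/C) = √(2 × 4.72×10⁻⁹ / 7.00×10⁻¹⁰) = 3.67 V.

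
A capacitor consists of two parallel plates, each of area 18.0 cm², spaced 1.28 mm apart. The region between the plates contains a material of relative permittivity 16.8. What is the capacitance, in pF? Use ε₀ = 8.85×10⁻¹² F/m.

C ≈ 209 pF

A = 18.0 cm² = 1.80×10⁻³ m².
C = κε₀A/d = 16.8 × 8.85×10⁻¹² × 1.80×10⁻³ / 1.28×10⁻³ = 2.09×10⁻¹⁰ F.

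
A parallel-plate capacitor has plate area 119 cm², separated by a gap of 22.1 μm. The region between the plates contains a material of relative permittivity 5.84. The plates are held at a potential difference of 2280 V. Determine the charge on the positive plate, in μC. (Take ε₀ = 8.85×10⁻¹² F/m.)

Q ≈ 63.5 μC

A = 119 cm² = 1.19×10⁻² m².
C = κε₀A/d = 5.84 × 8.85×10⁻¹² × 1.19×10⁻² / 2.21×10⁻⁵ = 2.78×10⁻⁸ F.
Q = CV = 2.78×10⁻⁸ × 2280 = 6.35×10⁻⁵ C.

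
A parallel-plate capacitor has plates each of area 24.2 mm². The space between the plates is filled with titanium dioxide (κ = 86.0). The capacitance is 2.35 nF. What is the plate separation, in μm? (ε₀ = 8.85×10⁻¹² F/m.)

A = 24.2 mm² = 2.42×10⁻⁵ m².
d = κε₀A/C = 86.0 × 8.85×10⁻¹² × 2.42×10⁻⁵ / 2.35×10⁻⁹ = 7.84×10⁻⁶ m.

d ≈ 7.84 μm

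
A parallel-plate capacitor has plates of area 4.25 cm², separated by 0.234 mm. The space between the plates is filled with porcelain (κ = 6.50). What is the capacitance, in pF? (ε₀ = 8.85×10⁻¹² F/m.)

C ≈ 104 pF

A = 4.25 cm² = 4.25×10⁻⁴ m².
C = κε₀A/d = 6.50 × 8.85×10⁻¹² × 4.25×10⁻⁴ / 2.34×10⁻⁴ = 1.04×10⁻¹⁰ F.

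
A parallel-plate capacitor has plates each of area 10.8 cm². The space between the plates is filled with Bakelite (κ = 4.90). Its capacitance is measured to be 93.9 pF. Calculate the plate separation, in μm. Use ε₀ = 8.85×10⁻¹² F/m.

A = 10.8 cm² = 1.08×10⁻³ m².
d = κε₀A/C = 4.90 × 8.85×10⁻¹² × 1.08×10⁻³ / 9.39×10⁻¹¹ = 4.99×10⁻⁴ m.

d ≈ 499 μm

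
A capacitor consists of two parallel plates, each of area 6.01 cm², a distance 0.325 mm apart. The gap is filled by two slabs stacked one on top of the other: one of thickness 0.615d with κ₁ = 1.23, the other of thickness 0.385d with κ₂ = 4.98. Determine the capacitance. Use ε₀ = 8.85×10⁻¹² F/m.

C ≈ 28.3 pF

A = 6.01 cm² = 6.01×10⁻⁴ m².
Stacked slabs ⇒ two capacitors in series, each with the full plate area.
C₁ = κ₁ε₀A/d₁ = 1.23 × 8.85×10⁻¹² × 6.01×10⁻⁴ / 2.00×10⁻⁴ = 3.27×10⁻¹¹ F.
C₂ = κ₂ε₀A/d₂ = 4.98 × 8.85×10⁻¹² × 6.01×10⁻⁴ / 1.25×10⁻⁴ = 2.12×10⁻¹⁰ F.
C = (1/C₁ + 1/C₂)⁻¹ = 2.83×10⁻¹¹ F.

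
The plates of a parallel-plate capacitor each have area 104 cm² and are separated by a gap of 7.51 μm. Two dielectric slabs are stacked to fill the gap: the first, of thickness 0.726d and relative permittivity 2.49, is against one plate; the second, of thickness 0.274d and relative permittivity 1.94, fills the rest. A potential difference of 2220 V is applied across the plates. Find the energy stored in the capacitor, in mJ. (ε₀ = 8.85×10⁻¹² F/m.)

A = 104 cm² = 1.04×10⁻² m².
Stacked slabs ⇒ two capacitors in series, each with the full plate area.
C₁ = κ₁ε₀A/d₁ = 2.49 × 8.85×10⁻¹² × 1.04×10⁻² / 5.45×10⁻⁶ = 4.20×10⁻⁸ F.
C₂ = κ₂ε₀A/d₂ = 1.94 × 8.85×10⁻¹² × 1.04×10⁻² / 2.06×10⁻⁶ = 8.68×10⁻⁸ F.
C = (1/C₁ + 1/C₂)⁻¹ = 2.83×10⁻⁸ F.
U = ½CV² = ½ × 2.83×10⁻⁸ × (2220)² = 6.98×10⁻² J.

U ≈ 69.8 mJ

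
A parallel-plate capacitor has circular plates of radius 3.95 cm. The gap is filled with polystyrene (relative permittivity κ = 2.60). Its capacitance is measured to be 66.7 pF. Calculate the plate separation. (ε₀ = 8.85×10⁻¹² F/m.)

1.69 mm

A = π(3.95 cm)² = 4.90×10⁻³ m².
d = κε₀A/C = 2.60 × 8.85×10⁻¹² × 4.90×10⁻³ / 6.67×10⁻¹¹ = 1.69×10⁻³ m.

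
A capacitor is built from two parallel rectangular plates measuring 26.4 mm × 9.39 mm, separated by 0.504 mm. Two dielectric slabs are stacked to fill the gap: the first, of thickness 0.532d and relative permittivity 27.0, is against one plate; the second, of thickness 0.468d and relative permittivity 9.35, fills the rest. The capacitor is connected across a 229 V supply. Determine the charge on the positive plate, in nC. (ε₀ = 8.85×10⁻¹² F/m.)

A = 26.4 × 9.39 mm² = 2.48×10⁻⁴ m².
Stacked slabs ⇒ two capacitors in series, each with the full plate area.
C₁ = κ₁ε₀A/d₁ = 27.0 × 8.85×10⁻¹² × 2.48×10⁻⁴ / 2.68×10⁻⁴ = 2.21×10⁻¹⁰ F.
C₂ = κ₂ε₀A/d₂ = 9.35 × 8.85×10⁻¹² × 2.48×10⁻⁴ / 2.36×10⁻⁴ = 8.70×10⁻¹¹ F.
C = (1/C₁ + 1/C₂)⁻¹ = 6.24×10⁻¹¹ F.
Q = CV = 6.24×10⁻¹¹ × 229 = 1.43×10⁻⁸ C.

Q ≈ 14.3 nC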